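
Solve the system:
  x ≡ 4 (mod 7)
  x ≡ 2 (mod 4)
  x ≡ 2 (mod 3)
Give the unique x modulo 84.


Moduli 7, 4, 3 are pairwise coprime; by CRT there is a unique solution modulo M = 7 · 4 · 3 = 84.
Solve pairwise, accumulating the modulus:
  Start with x ≡ 4 (mod 7).
  Combine with x ≡ 2 (mod 4): since gcd(7, 4) = 1, we get a unique residue mod 28.
    Write x = 4 + 7·t and substitute into x ≡ 2 (mod 4): 7·t ≡ 2 − 4 = -2 (mod 4).
    Reduce coefficients mod 4: 3·t ≡ 2 (mod 4).
    The inverse of 3 mod 4 is 3 (since 3·3 = 9 = 2·4 + 1), so t ≡ 3·2 = 6 ≡ 2 (mod 4).
    Then x = 4 + 7·2 = 18, valid modulo lcm(7, 4) = 28: x ≡ 18 (mod 28).
  Combine with x ≡ 2 (mod 3): since gcd(28, 3) = 1, we get a unique residue mod 84.
    Write x = 18 + 28·t and substitute into x ≡ 2 (mod 3): 28·t ≡ 2 − 18 = -16 (mod 3).
    Reduce coefficients mod 3: 1·t ≡ 2 (mod 3).
    So t ≡ 2 (mod 3).
    Then x = 18 + 28·2 = 74, valid modulo lcm(28, 3) = 84: x ≡ 74 (mod 84).
Verify: 74 mod 7 = 4 ✓, 74 mod 4 = 2 ✓, 74 mod 3 = 2 ✓.

x ≡ 74 (mod 84).


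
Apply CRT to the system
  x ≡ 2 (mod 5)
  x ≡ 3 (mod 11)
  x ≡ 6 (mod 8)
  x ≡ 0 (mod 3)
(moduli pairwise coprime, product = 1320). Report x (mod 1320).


Product of moduli M = 5 · 11 · 8 · 3 = 1320.
Merge one congruence at a time:
  Start: x ≡ 2 (mod 5).
  Combine with x ≡ 3 (mod 11); new modulus lcm = 55.
    Write x = 2 + 5·t and substitute into x ≡ 3 (mod 11): 5·t ≡ 3 − 2 = 1 (mod 11).
    The inverse of 5 mod 11 is 9 (since 5·9 = 45 = 4·11 + 1), so t ≡ 9·1 = 9 ≡ 9 (mod 11).
    Then x = 2 + 5·9 = 47, valid modulo lcm(5, 11) = 55: x ≡ 47 (mod 55).
  Combine with x ≡ 6 (mod 8); new modulus lcm = 440.
    Write x = 47 + 55·t and substitute into x ≡ 6 (mod 8): 55·t ≡ 6 − 47 = -41 (mod 8).
    Reduce coefficients mod 8: 7·t ≡ 7 (mod 8).
    The inverse of 7 mod 8 is 7 (since 7·7 = 49 = 6·8 + 1), so t ≡ 7·7 = 49 ≡ 1 (mod 8).
    Then x = 47 + 55·1 = 102, valid modulo lcm(55, 8) = 440: x ≡ 102 (mod 440).
  Combine with x ≡ 0 (mod 3); new modulus lcm = 1320.
    Write x = 102 + 440·t and substitute into x ≡ 0 (mod 3): 440·t ≡ 0 − 102 = -102 (mod 3).
    Reduce coefficients mod 3: 2·t ≡ 0 (mod 3).
    The inverse of 2 mod 3 is 2 (since 2·2 = 4 = 1·3 + 1), so t ≡ 2·0 = 0 ≡ 0 (mod 3).
    Then x = 102 + 440·0 = 102, valid modulo lcm(440, 3) = 1320: x ≡ 102 (mod 1320).
Verify against each original: 102 mod 5 = 2, 102 mod 11 = 3, 102 mod 8 = 6, 102 mod 3 = 0.

x ≡ 102 (mod 1320).


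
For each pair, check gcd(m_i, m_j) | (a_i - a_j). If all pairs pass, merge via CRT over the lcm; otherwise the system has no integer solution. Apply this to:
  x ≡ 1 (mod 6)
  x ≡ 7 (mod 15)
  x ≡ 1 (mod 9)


Moduli 6, 15, 9 are not pairwise coprime, so CRT works modulo lcm(m_i) when all pairwise compatibility conditions hold.
Pairwise compatibility: gcd(m_i, m_j) must divide a_i - a_j for every pair.
Merge one congruence at a time:
  Start: x ≡ 1 (mod 6).
  Combine with x ≡ 7 (mod 15): gcd(6, 15) = 3; 7 - 1 = 6, which IS divisible by 3, so compatible.
    Write x = 1 + 6·t and substitute into x ≡ 7 (mod 15): 6·t ≡ 7 − 1 = 6 (mod 15).
    Divide the congruence (and modulus) by g = 3: 2·t ≡ 2 (mod 5).
    The inverse of 2 mod 5 is 3 (since 2·3 = 6 = 1·5 + 1), so t ≡ 3·2 = 6 ≡ 1 (mod 5).
    Then x = 1 + 6·1 = 7, valid modulo lcm(6, 15) = 30: x ≡ 7 (mod 30).
  Combine with x ≡ 1 (mod 9): gcd(30, 9) = 3; 1 - 7 = -6, which IS divisible by 3, so compatible.
    Write x = 7 + 30·t and substitute into x ≡ 1 (mod 9): 30·t ≡ 1 − 7 = -6 (mod 9).
    Divide the congruence (and modulus) by g = 3: 10·t ≡ -2 (mod 3).
    Reduce coefficients mod 3: 1·t ≡ 1 (mod 3).
    So t ≡ 1 (mod 3).
    Then x = 7 + 30·1 = 37, valid modulo lcm(30, 9) = 90: x ≡ 37 (mod 90).
Verify: 37 mod 6 = 1, 37 mod 15 = 7, 37 mod 9 = 1.

x ≡ 37 (mod 90).


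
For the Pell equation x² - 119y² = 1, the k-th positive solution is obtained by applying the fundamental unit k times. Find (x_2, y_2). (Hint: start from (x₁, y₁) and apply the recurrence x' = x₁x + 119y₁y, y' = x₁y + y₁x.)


Step 1: Find the fundamental solution (x₁, y₁) of x² - 119y² = 1.
  Expand √119 as a continued fraction. a₀ = ⌊√119⌋ = 10; iterate m_{k+1} = d_k·a_k − m_k, d_{k+1} = (119 − m_{k+1}²)/d_k, a_{k+1} = ⌊(a₀ + m_{k+1})/d_{k+1}⌋ (starting m₀ = 0, d₀ = 1), with convergents p_k = a_k·p_{k-1} + p_{k-2}, q_k = a_k·q_{k-1} + q_{k-2} (p₋₁ = 1, q₋₁ = 0):
  k = 0: a₀ = 10; p₀/q₀ = 10/1; p₀² − 119·q₀² = 100 − 119 = -19.
  k = 1: m = 10, d = 19, a = ⌊(10 + 10)/19⌋ = 1; p/q = (1·10 + 1)/(1·1 + 0) = 11/1; p² − 119·q² = 121 − 119 = 2.
  k = 2: m = 9, d = 2, a = ⌊(10 + 9)/2⌋ = 9; p/q = (9·11 + 10)/(9·1 + 1) = 109/10; p² − 119·q² = 11881 − 11900 = -19.
  k = 3: m = 9, d = 19, a = ⌊(10 + 9)/19⌋ = 1; p/q = (1·109 + 11)/(1·10 + 1) = 120/11; p² − 119·q² = 14400 − 14399 = 1.
  The first convergent with p² − 119·q² = 1 gives the fundamental solution (x₁, y₁) = (120, 11).
Step 2: Apply the recurrence (x_{n+1}, y_{n+1}) = (x₁x_n + 119y₁y_n, x₁y_n + y₁x_n) repeatedly.
  From (x_1, y_1) = (120, 11): x_2 = 120·120 + 119·11·11 = 28799; y_2 = 120·11 + 11·120 = 2640.
Step 3: Verify x_2² - 119·y_2² = 829382401 - 829382400 = 1 (should be 1). ✓

(x_1, y_1) = (120, 11); (x_2, y_2) = (28799, 2640).


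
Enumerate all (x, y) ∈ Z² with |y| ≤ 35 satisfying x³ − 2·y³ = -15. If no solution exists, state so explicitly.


The equation is x³ - 2y³ = -15. For fixed y, x³ = 2·y³ − 15, so a solution requires the RHS to be a perfect cube.
Strategy: iterate y from -35 to 35, compute RHS = 2·y³ − 15, and check whether it is a (positive or negative) perfect cube.
Check small values of y:
  y = 0: RHS = -15 is not a perfect cube.
  y = 1: RHS = -13 is not a perfect cube.
  y = -1: RHS = -17 is not a perfect cube.
  y = 2: RHS = 1 = (1)³ ⇒ x = 1 works.
  y = -2: RHS = -31 is not a perfect cube.
  y = 3: RHS = 39 is not a perfect cube.
  y = -3: RHS = -69 is not a perfect cube.
Continuing the search up to |y| = 35 finds no further solutions beyond those listed.
Collected solutions: (1, 2).

Solutions (with |y| ≤ 35): (1, 2).


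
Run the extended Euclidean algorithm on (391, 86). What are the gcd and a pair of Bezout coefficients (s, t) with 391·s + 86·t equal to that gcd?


Euclidean algorithm on (391, 86) — divide until remainder is 0:
  391 = 4 · 86 + 47
  86 = 1 · 47 + 39
  47 = 1 · 39 + 8
  39 = 4 · 8 + 7
  8 = 1 · 7 + 1
  7 = 7 · 1 + 0
gcd(391, 86) = 1.
Track Bezout coefficients alongside the remainders: start with r₀ = 391 = a·1 + b·0 (s = 1, t = 0) and r₁ = 86 = a·0 + b·1 (s = 0, t = 1); each new remainder r_{k+1} = r_{k-1} − q_k·r_k inherits s_{k+1} = s_{k-1} − q_k·s_k, t_{k+1} = t_{k-1} − q_k·t_k, so r_k = a·s_k + b·t_k at every step:
  q = 4: r = 47, s = 1 − 4·0 = 1, t = 0 − 4·1 = -4  (check: 391·1 + 86·(-4) = 47)
  q = 1: r = 39, s = 0 − 1·1 = -1, t = 1 − 1·(-4) = 5  (check: 391·(-1) + 86·5 = 39)
  q = 1: r = 8, s = 1 − 1·(-1) = 2, t = -4 − 1·5 = -9  (check: 391·2 + 86·(-9) = 8)
  q = 4: r = 7, s = -1 − 4·2 = -9, t = 5 − 4·(-9) = 41  (check: 391·(-9) + 86·41 = 7)
  q = 1: r = 1, s = 2 − 1·(-9) = 11, t = -9 − 1·41 = -50  (check: 391·11 + 86·(-50) = 1)
The row with r = 1 (the gcd) gives the Bezout coefficients s = 11, t = -50.
Result: 391 · (11) + 86 · (-50) = 1.

gcd(391, 86) = 1; s = 11, t = -50 (check: 391·11 + 86·(-50) = 1).


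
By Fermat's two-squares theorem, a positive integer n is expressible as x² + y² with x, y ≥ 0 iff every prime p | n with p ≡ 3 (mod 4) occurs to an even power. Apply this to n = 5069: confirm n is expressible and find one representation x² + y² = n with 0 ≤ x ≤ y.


Step 1: Factor n = 5069 = 37 · 137.
Step 2: Check the mod-4 condition on each prime factor: 37 ≡ 1 (mod 4), exponent 1; 137 ≡ 1 (mod 4), exponent 1.
All primes ≡ 3 (mod 4) appear to even exponent (or don't appear), so by the two-squares theorem n IS expressible as a sum of two squares.
Step 3: Build a representation. Here n = 37 · 137 is a product of primes ≡ 1 (mod 4). Each prime p ≡ 1 (mod 4) is itself a sum of two squares; find a² by testing p − a² for a perfect square:
  37: 37 − 1² = 36 = 6² ⇒ 37 = 1² + 6².
  137: 137 − 1² = 136, 137 − 2² = 133, 137 − 3² = 128, 137 − 4² = 121 = 11² ⇒ 137 = 4² + 11².
  Combine using the Brahmagupta–Fibonacci identity (a² + b²)(c² + d²) = (ac − bd)² + (ad + bc)² = (ac + bd)² + (ad − bc)²:
  37 · 137 = 5069: from (1² + 6²)(4² + 11²), take (1·4 − 6·11, 1·11 + 6·4) = (4 − 66, 11 + 24) = (-62, 35); dropping signs (only squares matter) gives (62, 35); check 62² + 35² = 3844 + 1225 = 5069 ✓.
Step 4: Order so x ≤ y and verify: 35² + 62² = 1225 + 3844 = 5069 = n. ✓

n = 5069 = 35² + 62² (one valid representation with x ≤ y).


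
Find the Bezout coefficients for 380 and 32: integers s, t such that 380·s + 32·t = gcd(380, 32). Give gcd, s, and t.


Euclidean algorithm on (380, 32) — divide until remainder is 0:
  380 = 11 · 32 + 28
  32 = 1 · 28 + 4
  28 = 7 · 4 + 0
gcd(380, 32) = 4.
Track Bezout coefficients alongside the remainders: start with r₀ = 380 = a·1 + b·0 (s = 1, t = 0) and r₁ = 32 = a·0 + b·1 (s = 0, t = 1); each new remainder r_{k+1} = r_{k-1} − q_k·r_k inherits s_{k+1} = s_{k-1} − q_k·s_k, t_{k+1} = t_{k-1} − q_k·t_k, so r_k = a·s_k + b·t_k at every step:
  q = 11: r = 28, s = 1 − 11·0 = 1, t = 0 − 11·1 = -11  (check: 380·1 + 32·(-11) = 28)
  q = 1: r = 4, s = 0 − 1·1 = -1, t = 1 − 1·(-11) = 12  (check: 380·(-1) + 32·12 = 4)
The row with r = 4 (the gcd) gives the Bezout coefficients s = -1, t = 12.
Result: 380 · (-1) + 32 · (12) = 4.

gcd(380, 32) = 4; s = -1, t = 12 (check: 380·(-1) + 32·12 = 4).


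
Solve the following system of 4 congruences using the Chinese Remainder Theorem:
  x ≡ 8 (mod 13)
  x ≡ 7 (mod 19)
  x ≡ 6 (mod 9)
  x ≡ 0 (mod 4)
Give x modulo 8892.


Product of moduli M = 13 · 19 · 9 · 4 = 8892.
Merge one congruence at a time:
  Start: x ≡ 8 (mod 13).
  Combine with x ≡ 7 (mod 19); new modulus lcm = 247.
    Write x = 8 + 13·t and substitute into x ≡ 7 (mod 19): 13·t ≡ 7 − 8 = -1 (mod 19).
    Reduce coefficients mod 19: 13·t ≡ 18 (mod 19).
    The inverse of 13 mod 19 is 3 (since 13·3 = 39 = 2·19 + 1), so t ≡ 3·18 = 54 ≡ 16 (mod 19).
    Then x = 8 + 13·16 = 216, valid modulo lcm(13, 19) = 247: x ≡ 216 (mod 247).
  Combine with x ≡ 6 (mod 9); new modulus lcm = 2223.
    Write x = 216 + 247·t and substitute into x ≡ 6 (mod 9): 247·t ≡ 6 − 216 = -210 (mod 9).
    Reduce coefficients mod 9: 4·t ≡ 6 (mod 9).
    The inverse of 4 mod 9 is 7 (since 4·7 = 28 = 3·9 + 1), so t ≡ 7·6 = 42 ≡ 6 (mod 9).
    Then x = 216 + 247·6 = 1698, valid modulo lcm(247, 9) = 2223: x ≡ 1698 (mod 2223).
  Combine with x ≡ 0 (mod 4); new modulus lcm = 8892.
    Write x = 1698 + 2223·t and substitute into x ≡ 0 (mod 4): 2223·t ≡ 0 − 1698 = -1698 (mod 4).
    Reduce coefficients mod 4: 3·t ≡ 2 (mod 4).
    The inverse of 3 mod 4 is 3 (since 3·3 = 9 = 2·4 + 1), so t ≡ 3·2 = 6 ≡ 2 (mod 4).
    Then x = 1698 + 2223·2 = 6144, valid modulo lcm(2223, 4) = 8892: x ≡ 6144 (mod 8892).
Verify against each original: 6144 mod 13 = 8, 6144 mod 19 = 7, 6144 mod 9 = 6, 6144 mod 4 = 0.

x ≡ 6144 (mod 8892).


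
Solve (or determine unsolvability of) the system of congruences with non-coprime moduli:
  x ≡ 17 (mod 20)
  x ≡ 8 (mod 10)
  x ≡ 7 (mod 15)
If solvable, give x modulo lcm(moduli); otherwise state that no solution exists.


Moduli 20, 10, 15 are not pairwise coprime, so CRT works modulo lcm(m_i) when all pairwise compatibility conditions hold.
Pairwise compatibility: gcd(m_i, m_j) must divide a_i - a_j for every pair.
Merge one congruence at a time:
  Start: x ≡ 17 (mod 20).
  Combine with x ≡ 8 (mod 10): gcd(20, 10) = 10, and 8 - 17 = -9 is NOT divisible by 10.
    ⇒ system is inconsistent (no integer solution).

No solution (the system is inconsistent).


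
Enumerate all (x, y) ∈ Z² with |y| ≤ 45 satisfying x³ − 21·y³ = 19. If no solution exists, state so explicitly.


The equation is x³ - 21y³ = 19. For fixed y, x³ = 21·y³ + 19, so a solution requires the RHS to be a perfect cube.
Strategy: iterate y from -45 to 45, compute RHS = 21·y³ + 19, and check whether it is a (positive or negative) perfect cube.
Check small values of y:
  y = 0: RHS = 19 is not a perfect cube.
  y = 1: RHS = 40 is not a perfect cube.
  y = -1: RHS = -2 is not a perfect cube.
  y = 2: RHS = 187 is not a perfect cube.
  y = -2: RHS = -149 is not a perfect cube.
  y = 3: RHS = 586 is not a perfect cube.
  y = -3: RHS = -548 is not a perfect cube.
Continuing the search up to |y| = 45 finds no solutions either.
No (x, y) in the scanned range satisfies the equation.

No integer solutions with |y| ≤ 45.


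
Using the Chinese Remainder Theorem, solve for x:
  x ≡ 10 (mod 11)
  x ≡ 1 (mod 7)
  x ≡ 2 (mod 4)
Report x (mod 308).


Moduli 11, 7, 4 are pairwise coprime; by CRT there is a unique solution modulo M = 11 · 7 · 4 = 308.
Solve pairwise, accumulating the modulus:
  Start with x ≡ 10 (mod 11).
  Combine with x ≡ 1 (mod 7): since gcd(11, 7) = 1, we get a unique residue mod 77.
    Write x = 10 + 11·t and substitute into x ≡ 1 (mod 7): 11·t ≡ 1 − 10 = -9 (mod 7).
    Reduce coefficients mod 7: 4·t ≡ 5 (mod 7).
    The inverse of 4 mod 7 is 2 (since 4·2 = 8 = 1·7 + 1), so t ≡ 2·5 = 10 ≡ 3 (mod 7).
    Then x = 10 + 11·3 = 43, valid modulo lcm(11, 7) = 77: x ≡ 43 (mod 77).
  Combine with x ≡ 2 (mod 4): since gcd(77, 4) = 1, we get a unique residue mod 308.
    Write x = 43 + 77·t and substitute into x ≡ 2 (mod 4): 77·t ≡ 2 − 43 = -41 (mod 4).
    Reduce coefficients mod 4: 1·t ≡ 3 (mod 4).
    So t ≡ 3 (mod 4).
    Then x = 43 + 77·3 = 274, valid modulo lcm(77, 4) = 308: x ≡ 274 (mod 308).
Verify: 274 mod 11 = 10 ✓, 274 mod 7 = 1 ✓, 274 mod 4 = 2 ✓.

x ≡ 274 (mod 308).


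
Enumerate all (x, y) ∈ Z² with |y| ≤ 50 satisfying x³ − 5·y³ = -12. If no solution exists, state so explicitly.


The equation is x³ - 5y³ = -12. For fixed y, x³ = 5·y³ − 12, so a solution requires the RHS to be a perfect cube.
Strategy: iterate y from -50 to 50, compute RHS = 5·y³ − 12, and check whether it is a (positive or negative) perfect cube.
Check small values of y:
  y = 0: RHS = -12 is not a perfect cube.
  y = 1: RHS = -7 is not a perfect cube.
  y = -1: RHS = -17 is not a perfect cube.
  y = 2: RHS = 28 is not a perfect cube.
  y = -2: RHS = -52 is not a perfect cube.
  y = 3: RHS = 123 is not a perfect cube.
  y = -3: RHS = -147 is not a perfect cube.
Continuing the search up to |y| = 50 finds no solutions either.
No (x, y) in the scanned range satisfies the equation.

No integer solutions with |y| ≤ 50.


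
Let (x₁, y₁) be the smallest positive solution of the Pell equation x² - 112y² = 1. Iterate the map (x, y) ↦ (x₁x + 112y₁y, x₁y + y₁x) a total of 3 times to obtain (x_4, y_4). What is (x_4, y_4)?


Step 1: Find the fundamental solution (x₁, y₁) of x² - 112y² = 1.
  Expand √112 as a continued fraction. a₀ = ⌊√112⌋ = 10; iterate m_{k+1} = d_k·a_k − m_k, d_{k+1} = (112 − m_{k+1}²)/d_k, a_{k+1} = ⌊(a₀ + m_{k+1})/d_{k+1}⌋ (starting m₀ = 0, d₀ = 1), with convergents p_k = a_k·p_{k-1} + p_{k-2}, q_k = a_k·q_{k-1} + q_{k-2} (p₋₁ = 1, q₋₁ = 0):
  k = 0: a₀ = 10; p₀/q₀ = 10/1; p₀² − 112·q₀² = 100 − 112 = -12.
  k = 1: m = 10, d = 12, a = ⌊(10 + 10)/12⌋ = 1; p/q = (1·10 + 1)/(1·1 + 0) = 11/1; p² − 112·q² = 121 − 112 = 9.
  k = 2: m = 2, d = 9, a = ⌊(10 + 2)/9⌋ = 1; p/q = (1·11 + 10)/(1·1 + 1) = 21/2; p² − 112·q² = 441 − 448 = -7.
  k = 3: m = 7, d = 7, a = ⌊(10 + 7)/7⌋ = 2; p/q = (2·21 + 11)/(2·2 + 1) = 53/5; p² − 112·q² = 2809 − 2800 = 9.
  k = 4: m = 7, d = 9, a = ⌊(10 + 7)/9⌋ = 1; p/q = (1·53 + 21)/(1·5 + 2) = 74/7; p² − 112·q² = 5476 − 5488 = -12.
  k = 5: m = 2, d = 12, a = ⌊(10 + 2)/12⌋ = 1; p/q = (1·74 + 53)/(1·7 + 5) = 127/12; p² − 112·q² = 16129 − 16128 = 1.
  The first convergent with p² − 112·q² = 1 gives the fundamental solution (x₁, y₁) = (127, 12).
Step 2: Apply the recurrence (x_{n+1}, y_{n+1}) = (x₁x_n + 112y₁y_n, x₁y_n + y₁x_n) repeatedly.
  From (x_1, y_1) = (127, 12): x_2 = 127·127 + 112·12·12 = 32257; y_2 = 127·12 + 12·127 = 3048.
  From (x_2, y_2) = (32257, 3048): x_3 = 127·32257 + 112·12·3048 = 8193151; y_3 = 127·3048 + 12·32257 = 774180.
  From (x_3, y_3) = (8193151, 774180): x_4 = 127·8193151 + 112·12·774180 = 2081028097; y_4 = 127·774180 + 12·8193151 = 196638672.
Step 3: Verify x_4² - 112·y_4² = 4330677940503441409 - 4330677940503441408 = 1 (should be 1). ✓

(x_1, y_1) = (127, 12); (x_4, y_4) = (2081028097, 196638672).


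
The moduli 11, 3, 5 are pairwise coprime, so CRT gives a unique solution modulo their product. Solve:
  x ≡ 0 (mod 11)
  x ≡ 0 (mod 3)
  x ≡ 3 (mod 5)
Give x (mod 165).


Moduli 11, 3, 5 are pairwise coprime; by CRT there is a unique solution modulo M = 11 · 3 · 5 = 165.
Solve pairwise, accumulating the modulus:
  Start with x ≡ 0 (mod 11).
  Combine with x ≡ 0 (mod 3): since gcd(11, 3) = 1, we get a unique residue mod 33.
    Write x = 0 + 11·t and substitute into x ≡ 0 (mod 3): 11·t ≡ 0 − 0 = 0 (mod 3).
    Reduce coefficients mod 3: 2·t ≡ 0 (mod 3).
    The inverse of 2 mod 3 is 2 (since 2·2 = 4 = 1·3 + 1), so t ≡ 2·0 = 0 ≡ 0 (mod 3).
    Then x = 0 + 11·0 = 0, valid modulo lcm(11, 3) = 33: x ≡ 0 (mod 33).
  Combine with x ≡ 3 (mod 5): since gcd(33, 5) = 1, we get a unique residue mod 165.
    Write x = 0 + 33·t and substitute into x ≡ 3 (mod 5): 33·t ≡ 3 − 0 = 3 (mod 5).
    Reduce coefficients mod 5: 3·t ≡ 3 (mod 5).
    The inverse of 3 mod 5 is 2 (since 3·2 = 6 = 1·5 + 1), so t ≡ 2·3 = 6 ≡ 1 (mod 5).
    Then x = 0 + 33·1 = 33, valid modulo lcm(33, 5) = 165: x ≡ 33 (mod 165).
Verify: 33 mod 11 = 0 ✓, 33 mod 3 = 0 ✓, 33 mod 5 = 3 ✓.

x ≡ 33 (mod 165).


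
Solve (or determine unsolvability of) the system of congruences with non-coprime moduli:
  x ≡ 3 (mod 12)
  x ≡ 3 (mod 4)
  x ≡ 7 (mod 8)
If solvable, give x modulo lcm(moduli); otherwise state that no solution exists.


Moduli 12, 4, 8 are not pairwise coprime, so CRT works modulo lcm(m_i) when all pairwise compatibility conditions hold.
Pairwise compatibility: gcd(m_i, m_j) must divide a_i - a_j for every pair.
Merge one congruence at a time:
  Start: x ≡ 3 (mod 12).
  Combine with x ≡ 3 (mod 4): gcd(12, 4) = 4; 3 - 3 = 0, which IS divisible by 4, so compatible.
    Write x = 3 + 12·t and substitute into x ≡ 3 (mod 4): 12·t ≡ 3 − 3 = 0 (mod 4).
    Divide the congruence (and modulus) by g = 4: 3·t ≡ 0 (mod 1).
    Modulo 1 every t works; take t = 0.
    Then x = 3 + 12·0 = 3, valid modulo lcm(12, 4) = 12: x ≡ 3 (mod 12).
  Combine with x ≡ 7 (mod 8): gcd(12, 8) = 4; 7 - 3 = 4, which IS divisible by 4, so compatible.
    Write x = 3 + 12·t and substitute into x ≡ 7 (mod 8): 12·t ≡ 7 − 3 = 4 (mod 8).
    Divide the congruence (and modulus) by g = 4: 3·t ≡ 1 (mod 2).
    Reduce coefficients mod 2: 1·t ≡ 1 (mod 2).
    So t ≡ 1 (mod 2).
    Then x = 3 + 12·1 = 15, valid modulo lcm(12, 8) = 24: x ≡ 15 (mod 24).
Verify: 15 mod 12 = 3, 15 mod 4 = 3, 15 mod 8 = 7.

x ≡ 15 (mod 24).


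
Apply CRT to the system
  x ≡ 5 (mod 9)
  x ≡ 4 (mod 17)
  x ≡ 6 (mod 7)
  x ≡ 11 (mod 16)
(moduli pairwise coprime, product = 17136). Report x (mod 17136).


Product of moduli M = 9 · 17 · 7 · 16 = 17136.
Merge one congruence at a time:
  Start: x ≡ 5 (mod 9).
  Combine with x ≡ 4 (mod 17); new modulus lcm = 153.
    Write x = 5 + 9·t and substitute into x ≡ 4 (mod 17): 9·t ≡ 4 − 5 = -1 (mod 17).
    Reduce coefficients mod 17: 9·t ≡ 16 (mod 17).
    The inverse of 9 mod 17 is 2 (since 9·2 = 18 = 1·17 + 1), so t ≡ 2·16 = 32 ≡ 15 (mod 17).
    Then x = 5 + 9·15 = 140, valid modulo lcm(9, 17) = 153: x ≡ 140 (mod 153).
  Combine with x ≡ 6 (mod 7); new modulus lcm = 1071.
    Write x = 140 + 153·t and substitute into x ≡ 6 (mod 7): 153·t ≡ 6 − 140 = -134 (mod 7).
    Reduce coefficients mod 7: 6·t ≡ 6 (mod 7).
    The inverse of 6 mod 7 is 6 (since 6·6 = 36 = 5·7 + 1), so t ≡ 6·6 = 36 ≡ 1 (mod 7).
    Then x = 140 + 153·1 = 293, valid modulo lcm(153, 7) = 1071: x ≡ 293 (mod 1071).
  Combine with x ≡ 11 (mod 16); new modulus lcm = 17136.
    Write x = 293 + 1071·t and substitute into x ≡ 11 (mod 16): 1071·t ≡ 11 − 293 = -282 (mod 16).
    Reduce coefficients mod 16: 15·t ≡ 6 (mod 16).
    The inverse of 15 mod 16 is 15 (since 15·15 = 225 = 14·16 + 1), so t ≡ 15·6 = 90 ≡ 10 (mod 16).
    Then x = 293 + 1071·10 = 11003, valid modulo lcm(1071, 16) = 17136: x ≡ 11003 (mod 17136).
Verify against each original: 11003 mod 9 = 5, 11003 mod 17 = 4, 11003 mod 7 = 6, 11003 mod 16 = 11.

x ≡ 11003 (mod 17136).


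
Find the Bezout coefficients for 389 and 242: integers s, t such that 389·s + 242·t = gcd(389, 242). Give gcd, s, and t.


Euclidean algorithm on (389, 242) — divide until remainder is 0:
  389 = 1 · 242 + 147
  242 = 1 · 147 + 95
  147 = 1 · 95 + 52
  95 = 1 · 52 + 43
  52 = 1 · 43 + 9
  43 = 4 · 9 + 7
  9 = 1 · 7 + 2
  7 = 3 · 2 + 1
  2 = 2 · 1 + 0
gcd(389, 242) = 1.
Track Bezout coefficients alongside the remainders: start with r₀ = 389 = a·1 + b·0 (s = 1, t = 0) and r₁ = 242 = a·0 + b·1 (s = 0, t = 1); each new remainder r_{k+1} = r_{k-1} − q_k·r_k inherits s_{k+1} = s_{k-1} − q_k·s_k, t_{k+1} = t_{k-1} − q_k·t_k, so r_k = a·s_k + b·t_k at every step:
  q = 1: r = 147, s = 1 − 1·0 = 1, t = 0 − 1·1 = -1  (check: 389·1 + 242·(-1) = 147)
  q = 1: r = 95, s = 0 − 1·1 = -1, t = 1 − 1·(-1) = 2  (check: 389·(-1) + 242·2 = 95)
  q = 1: r = 52, s = 1 − 1·(-1) = 2, t = -1 − 1·2 = -3  (check: 389·2 + 242·(-3) = 52)
  q = 1: r = 43, s = -1 − 1·2 = -3, t = 2 − 1·(-3) = 5  (check: 389·(-3) + 242·5 = 43)
  q = 1: r = 9, s = 2 − 1·(-3) = 5, t = -3 − 1·5 = -8  (check: 389·5 + 242·(-8) = 9)
  q = 4: r = 7, s = -3 − 4·5 = -23, t = 5 − 4·(-8) = 37  (check: 389·(-23) + 242·37 = 7)
  q = 1: r = 2, s = 5 − 1·(-23) = 28, t = -8 − 1·37 = -45  (check: 389·28 + 242·(-45) = 2)
  q = 3: r = 1, s = -23 − 3·28 = -107, t = 37 − 3·(-45) = 172  (check: 389·(-107) + 242·172 = 1)
The row with r = 1 (the gcd) gives the Bezout coefficients s = -107, t = 172.
Result: 389 · (-107) + 242 · (172) = 1.

gcd(389, 242) = 1; s = -107, t = 172 (check: 389·(-107) + 242·172 = 1).


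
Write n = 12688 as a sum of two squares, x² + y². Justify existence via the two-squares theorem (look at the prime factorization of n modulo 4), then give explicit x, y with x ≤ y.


Step 1: Factor n = 12688 = 2^4 · 13 · 61.
Step 2: Check the mod-4 condition on each prime factor: 2 = 2 (special); 13 ≡ 1 (mod 4), exponent 1; 61 ≡ 1 (mod 4), exponent 1.
All primes ≡ 3 (mod 4) appear to even exponent (or don't appear), so by the two-squares theorem n IS expressible as a sum of two squares.
Step 3: Build a representation. Group n = k² · m with k = 4 and m = 13 · 61 = 793 (a product of primes ≡ 1 (mod 4)); a representation of m scales to one of n via (k·x)² + (k·y)² = k²(x² + y²). Each prime p ≡ 1 (mod 4) is itself a sum of two squares; find a² by testing p − a² for a perfect square:
  13: 13 − 1² = 12, 13 − 2² = 9 = 3² ⇒ 13 = 2² + 3².
  61: 61 − 1² = 60, 61 − 2² = 57, 61 − 3² = 52, 61 − 4² = 45, 61 − 5² = 36 = 6² ⇒ 61 = 5² + 6².
  Combine using the Brahmagupta–Fibonacci identity (a² + b²)(c² + d²) = (ac − bd)² + (ad + bc)² = (ac + bd)² + (ad − bc)²:
  13 · 61 = 793: from (2² + 3²)(5² + 6²), take (2·5 − 3·6, 2·6 + 3·5) = (10 − 18, 12 + 15) = (-8, 27); dropping signs (only squares matter) gives (8, 27); check 8² + 27² = 64 + 729 = 793 ✓.
  Scale by k = 4: (4·8, 4·27) = (32, 108).
Step 4: Order so x ≤ y and verify: 32² + 108² = 1024 + 11664 = 12688 = n. ✓

n = 12688 = 32² + 108² (one valid representation with x ≤ y).


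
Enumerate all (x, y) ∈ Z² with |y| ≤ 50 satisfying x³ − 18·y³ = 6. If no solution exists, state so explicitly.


The equation is x³ - 18y³ = 6. For fixed y, x³ = 18·y³ + 6, so a solution requires the RHS to be a perfect cube.
Strategy: iterate y from -50 to 50, compute RHS = 18·y³ + 6, and check whether it is a (positive or negative) perfect cube.
Check small values of y:
  y = 0: RHS = 6 is not a perfect cube.
  y = 1: RHS = 24 is not a perfect cube.
  y = -1: RHS = -12 is not a perfect cube.
  y = 2: RHS = 150 is not a perfect cube.
  y = -2: RHS = -138 is not a perfect cube.
  y = 3: RHS = 492 is not a perfect cube.
  y = -3: RHS = -480 is not a perfect cube.
Continuing the search up to |y| = 50 finds no solutions either.
No (x, y) in the scanned range satisfies the equation.

No integer solutions with |y| ≤ 50.


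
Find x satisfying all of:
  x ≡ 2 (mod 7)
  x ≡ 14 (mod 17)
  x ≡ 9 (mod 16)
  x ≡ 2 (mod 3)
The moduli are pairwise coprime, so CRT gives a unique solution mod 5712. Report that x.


Product of moduli M = 7 · 17 · 16 · 3 = 5712.
Merge one congruence at a time:
  Start: x ≡ 2 (mod 7).
  Combine with x ≡ 14 (mod 17); new modulus lcm = 119.
    Write x = 2 + 7·t and substitute into x ≡ 14 (mod 17): 7·t ≡ 14 − 2 = 12 (mod 17).
    The inverse of 7 mod 17 is 5 (since 7·5 = 35 = 2·17 + 1), so t ≡ 5·12 = 60 ≡ 9 (mod 17).
    Then x = 2 + 7·9 = 65, valid modulo lcm(7, 17) = 119: x ≡ 65 (mod 119).
  Combine with x ≡ 9 (mod 16); new modulus lcm = 1904.
    Write x = 65 + 119·t and substitute into x ≡ 9 (mod 16): 119·t ≡ 9 − 65 = -56 (mod 16).
    Reduce coefficients mod 16: 7·t ≡ 8 (mod 16).
    The inverse of 7 mod 16 is 7 (since 7·7 = 49 = 3·16 + 1), so t ≡ 7·8 = 56 ≡ 8 (mod 16).
    Then x = 65 + 119·8 = 1017, valid modulo lcm(119, 16) = 1904: x ≡ 1017 (mod 1904).
  Combine with x ≡ 2 (mod 3); new modulus lcm = 5712.
    Write x = 1017 + 1904·t and substitute into x ≡ 2 (mod 3): 1904·t ≡ 2 − 1017 = -1015 (mod 3).
    Reduce coefficients mod 3: 2·t ≡ 2 (mod 3).
    The inverse of 2 mod 3 is 2 (since 2·2 = 4 = 1·3 + 1), so t ≡ 2·2 = 4 ≡ 1 (mod 3).
    Then x = 1017 + 1904·1 = 2921, valid modulo lcm(1904, 3) = 5712: x ≡ 2921 (mod 5712).
Verify against each original: 2921 mod 7 = 2, 2921 mod 17 = 14, 2921 mod 16 = 9, 2921 mod 3 = 2.

x ≡ 2921 (mod 5712).


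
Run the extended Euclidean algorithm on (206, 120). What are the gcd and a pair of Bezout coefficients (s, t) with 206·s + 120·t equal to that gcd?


Euclidean algorithm on (206, 120) — divide until remainder is 0:
  206 = 1 · 120 + 86
  120 = 1 · 86 + 34
  86 = 2 · 34 + 18
  34 = 1 · 18 + 16
  18 = 1 · 16 + 2
  16 = 8 · 2 + 0
gcd(206, 120) = 2.
Track Bezout coefficients alongside the remainders: start with r₀ = 206 = a·1 + b·0 (s = 1, t = 0) and r₁ = 120 = a·0 + b·1 (s = 0, t = 1); each new remainder r_{k+1} = r_{k-1} − q_k·r_k inherits s_{k+1} = s_{k-1} − q_k·s_k, t_{k+1} = t_{k-1} − q_k·t_k, so r_k = a·s_k + b·t_k at every step:
  q = 1: r = 86, s = 1 − 1·0 = 1, t = 0 − 1·1 = -1  (check: 206·1 + 120·(-1) = 86)
  q = 1: r = 34, s = 0 − 1·1 = -1, t = 1 − 1·(-1) = 2  (check: 206·(-1) + 120·2 = 34)
  q = 2: r = 18, s = 1 − 2·(-1) = 3, t = -1 − 2·2 = -5  (check: 206·3 + 120·(-5) = 18)
  q = 1: r = 16, s = -1 − 1·3 = -4, t = 2 − 1·(-5) = 7  (check: 206·(-4) + 120·7 = 16)
  q = 1: r = 2, s = 3 − 1·(-4) = 7, t = -5 − 1·7 = -12  (check: 206·7 + 120·(-12) = 2)
The row with r = 2 (the gcd) gives the Bezout coefficients s = 7, t = -12.
Result: 206 · (7) + 120 · (-12) = 2.

gcd(206, 120) = 2; s = 7, t = -12 (check: 206·7 + 120·(-12) = 2).


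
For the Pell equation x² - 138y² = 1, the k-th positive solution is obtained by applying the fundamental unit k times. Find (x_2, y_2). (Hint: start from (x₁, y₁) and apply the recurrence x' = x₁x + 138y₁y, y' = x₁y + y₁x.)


Step 1: Find the fundamental solution (x₁, y₁) of x² - 138y² = 1.
  Expand √138 as a continued fraction. a₀ = ⌊√138⌋ = 11; iterate m_{k+1} = d_k·a_k − m_k, d_{k+1} = (138 − m_{k+1}²)/d_k, a_{k+1} = ⌊(a₀ + m_{k+1})/d_{k+1}⌋ (starting m₀ = 0, d₀ = 1), with convergents p_k = a_k·p_{k-1} + p_{k-2}, q_k = a_k·q_{k-1} + q_{k-2} (p₋₁ = 1, q₋₁ = 0):
  k = 0: a₀ = 11; p₀/q₀ = 11/1; p₀² − 138·q₀² = 121 − 138 = -17.
  k = 1: m = 11, d = 17, a = ⌊(11 + 11)/17⌋ = 1; p/q = (1·11 + 1)/(1·1 + 0) = 12/1; p² − 138·q² = 144 − 138 = 6.
  k = 2: m = 6, d = 6, a = ⌊(11 + 6)/6⌋ = 2; p/q = (2·12 + 11)/(2·1 + 1) = 35/3; p² − 138·q² = 1225 − 1242 = -17.
  k = 3: m = 6, d = 17, a = ⌊(11 + 6)/17⌋ = 1; p/q = (1·35 + 12)/(1·3 + 1) = 47/4; p² − 138·q² = 2209 − 2208 = 1.
  The first convergent with p² − 138·q² = 1 gives the fundamental solution (x₁, y₁) = (47, 4).
Step 2: Apply the recurrence (x_{n+1}, y_{n+1}) = (x₁x_n + 138y₁y_n, x₁y_n + y₁x_n) repeatedly.
  From (x_1, y_1) = (47, 4): x_2 = 47·47 + 138·4·4 = 4417; y_2 = 47·4 + 4·47 = 376.
Step 3: Verify x_2² - 138·y_2² = 19509889 - 19509888 = 1 (should be 1). ✓

(x_1, y_1) = (47, 4); (x_2, y_2) = (4417, 376).


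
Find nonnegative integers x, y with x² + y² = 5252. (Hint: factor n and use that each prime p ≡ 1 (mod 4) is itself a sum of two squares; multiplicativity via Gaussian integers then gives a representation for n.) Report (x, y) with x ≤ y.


Step 1: Factor n = 5252 = 2^2 · 13 · 101.
Step 2: Check the mod-4 condition on each prime factor: 2 = 2 (special); 13 ≡ 1 (mod 4), exponent 1; 101 ≡ 1 (mod 4), exponent 1.
All primes ≡ 3 (mod 4) appear to even exponent (or don't appear), so by the two-squares theorem n IS expressible as a sum of two squares.
Step 3: Build a representation. Group n = k² · m with k = 2 and m = 13 · 101 = 1313 (a product of primes ≡ 1 (mod 4)); a representation of m scales to one of n via (k·x)² + (k·y)² = k²(x² + y²). Each prime p ≡ 1 (mod 4) is itself a sum of two squares; find a² by testing p − a² for a perfect square:
  13: 13 − 1² = 12, 13 − 2² = 9 = 3² ⇒ 13 = 2² + 3².
  101: 101 − 1² = 100 = 10² ⇒ 101 = 1² + 10².
  Combine using the Brahmagupta–Fibonacci identity (a² + b²)(c² + d²) = (ac − bd)² + (ad + bc)² = (ac + bd)² + (ad − bc)²:
  13 · 101 = 1313: from (2² + 3²)(1² + 10²), take (2·1 − 3·10, 2·10 + 3·1) = (2 − 30, 20 + 3) = (-28, 23); dropping signs (only squares matter) gives (28, 23); check 28² + 23² = 784 + 529 = 1313 ✓.
  Scale by k = 2: (2·28, 2·23) = (56, 46).
Step 4: Order so x ≤ y and verify: 46² + 56² = 2116 + 3136 = 5252 = n. ✓

n = 5252 = 46² + 56² (one valid representation with x ≤ y).


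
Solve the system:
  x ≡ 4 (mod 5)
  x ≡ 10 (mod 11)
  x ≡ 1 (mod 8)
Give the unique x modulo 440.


Moduli 5, 11, 8 are pairwise coprime; by CRT there is a unique solution modulo M = 5 · 11 · 8 = 440.
Solve pairwise, accumulating the modulus:
  Start with x ≡ 4 (mod 5).
  Combine with x ≡ 10 (mod 11): since gcd(5, 11) = 1, we get a unique residue mod 55.
    Write x = 4 + 5·t and substitute into x ≡ 10 (mod 11): 5·t ≡ 10 − 4 = 6 (mod 11).
    The inverse of 5 mod 11 is 9 (since 5·9 = 45 = 4·11 + 1), so t ≡ 9·6 = 54 ≡ 10 (mod 11).
    Then x = 4 + 5·10 = 54, valid modulo lcm(5, 11) = 55: x ≡ 54 (mod 55).
  Combine with x ≡ 1 (mod 8): since gcd(55, 8) = 1, we get a unique residue mod 440.
    Write x = 54 + 55·t and substitute into x ≡ 1 (mod 8): 55·t ≡ 1 − 54 = -53 (mod 8).
    Reduce coefficients mod 8: 7·t ≡ 3 (mod 8).
    The inverse of 7 mod 8 is 7 (since 7·7 = 49 = 6·8 + 1), so t ≡ 7·3 = 21 ≡ 5 (mod 8).
    Then x = 54 + 55·5 = 329, valid modulo lcm(55, 8) = 440: x ≡ 329 (mod 440).
Verify: 329 mod 5 = 4 ✓, 329 mod 11 = 10 ✓, 329 mod 8 = 1 ✓.

x ≡ 329 (mod 440).


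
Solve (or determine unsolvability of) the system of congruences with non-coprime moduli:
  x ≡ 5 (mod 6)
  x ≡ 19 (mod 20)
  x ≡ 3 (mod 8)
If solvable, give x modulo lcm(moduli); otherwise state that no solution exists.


Moduli 6, 20, 8 are not pairwise coprime, so CRT works modulo lcm(m_i) when all pairwise compatibility conditions hold.
Pairwise compatibility: gcd(m_i, m_j) must divide a_i - a_j for every pair.
Merge one congruence at a time:
  Start: x ≡ 5 (mod 6).
  Combine with x ≡ 19 (mod 20): gcd(6, 20) = 2; 19 - 5 = 14, which IS divisible by 2, so compatible.
    Write x = 5 + 6·t and substitute into x ≡ 19 (mod 20): 6·t ≡ 19 − 5 = 14 (mod 20).
    Divide the congruence (and modulus) by g = 2: 3·t ≡ 7 (mod 10).
    The inverse of 3 mod 10 is 7 (since 3·7 = 21 = 2·10 + 1), so t ≡ 7·7 = 49 ≡ 9 (mod 10).
    Then x = 5 + 6·9 = 59, valid modulo lcm(6, 20) = 60: x ≡ 59 (mod 60).
  Combine with x ≡ 3 (mod 8): gcd(60, 8) = 4; 3 - 59 = -56, which IS divisible by 4, so compatible.
    Write x = 59 + 60·t and substitute into x ≡ 3 (mod 8): 60·t ≡ 3 − 59 = -56 (mod 8).
    Divide the congruence (and modulus) by g = 4: 15·t ≡ -14 (mod 2).
    Reduce coefficients mod 2: 1·t ≡ 0 (mod 2).
    So t ≡ 0 (mod 2).
    Then x = 59 + 60·0 = 59, valid modulo lcm(60, 8) = 120: x ≡ 59 (mod 120).
Verify: 59 mod 6 = 5, 59 mod 20 = 19, 59 mod 8 = 3.

x ≡ 59 (mod 120).


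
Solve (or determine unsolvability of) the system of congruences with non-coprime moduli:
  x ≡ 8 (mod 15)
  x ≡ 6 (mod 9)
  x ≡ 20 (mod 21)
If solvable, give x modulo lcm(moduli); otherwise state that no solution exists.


Moduli 15, 9, 21 are not pairwise coprime, so CRT works modulo lcm(m_i) when all pairwise compatibility conditions hold.
Pairwise compatibility: gcd(m_i, m_j) must divide a_i - a_j for every pair.
Merge one congruence at a time:
  Start: x ≡ 8 (mod 15).
  Combine with x ≡ 6 (mod 9): gcd(15, 9) = 3, and 6 - 8 = -2 is NOT divisible by 3.
    ⇒ system is inconsistent (no integer solution).

No solution (the system is inconsistent).


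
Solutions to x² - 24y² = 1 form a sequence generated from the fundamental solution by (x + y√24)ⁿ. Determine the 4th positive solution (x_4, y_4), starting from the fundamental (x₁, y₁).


Step 1: Find the fundamental solution (x₁, y₁) of x² - 24y² = 1.
  Expand √24 as a continued fraction. a₀ = ⌊√24⌋ = 4; iterate m_{k+1} = d_k·a_k − m_k, d_{k+1} = (24 − m_{k+1}²)/d_k, a_{k+1} = ⌊(a₀ + m_{k+1})/d_{k+1}⌋ (starting m₀ = 0, d₀ = 1), with convergents p_k = a_k·p_{k-1} + p_{k-2}, q_k = a_k·q_{k-1} + q_{k-2} (p₋₁ = 1, q₋₁ = 0):
  k = 0: a₀ = 4; p₀/q₀ = 4/1; p₀² − 24·q₀² = 16 − 24 = -8.
  k = 1: m = 4, d = 8, a = ⌊(4 + 4)/8⌋ = 1; p/q = (1·4 + 1)/(1·1 + 0) = 5/1; p² − 24·q² = 25 − 24 = 1.
  The first convergent with p² − 24·q² = 1 gives the fundamental solution (x₁, y₁) = (5, 1).
Step 2: Apply the recurrence (x_{n+1}, y_{n+1}) = (x₁x_n + 24y₁y_n, x₁y_n + y₁x_n) repeatedly.
  From (x_1, y_1) = (5, 1): x_2 = 5·5 + 24·1·1 = 49; y_2 = 5·1 + 1·5 = 10.
  From (x_2, y_2) = (49, 10): x_3 = 5·49 + 24·1·10 = 485; y_3 = 5·10 + 1·49 = 99.
  From (x_3, y_3) = (485, 99): x_4 = 5·485 + 24·1·99 = 4801; y_4 = 5·99 + 1·485 = 980.
Step 3: Verify x_4² - 24·y_4² = 23049601 - 23049600 = 1 (should be 1). ✓

(x_1, y_1) = (5, 1); (x_4, y_4) = (4801, 980).


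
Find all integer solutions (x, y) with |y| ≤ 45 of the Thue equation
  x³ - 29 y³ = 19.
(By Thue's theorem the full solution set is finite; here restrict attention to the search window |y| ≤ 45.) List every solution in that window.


The equation is x³ - 29y³ = 19. For fixed y, x³ = 29·y³ + 19, so a solution requires the RHS to be a perfect cube.
Strategy: iterate y from -45 to 45, compute RHS = 29·y³ + 19, and check whether it is a (positive or negative) perfect cube.
Check small values of y:
  y = 0: RHS = 19 is not a perfect cube.
  y = 1: RHS = 48 is not a perfect cube.
  y = -1: RHS = -10 is not a perfect cube.
  y = 2: RHS = 251 is not a perfect cube.
  y = -2: RHS = -213 is not a perfect cube.
  y = 3: RHS = 802 is not a perfect cube.
  y = -3: RHS = -764 is not a perfect cube.
Continuing the search up to |y| = 45 finds no solutions either.
No (x, y) in the scanned range satisfies the equation.

No integer solutions with |y| ≤ 45.


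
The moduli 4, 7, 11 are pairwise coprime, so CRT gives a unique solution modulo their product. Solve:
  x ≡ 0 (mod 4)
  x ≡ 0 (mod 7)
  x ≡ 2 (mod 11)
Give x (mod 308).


Moduli 4, 7, 11 are pairwise coprime; by CRT there is a unique solution modulo M = 4 · 7 · 11 = 308.
Solve pairwise, accumulating the modulus:
  Start with x ≡ 0 (mod 4).
  Combine with x ≡ 0 (mod 7): since gcd(4, 7) = 1, we get a unique residue mod 28.
    Write x = 0 + 4·t and substitute into x ≡ 0 (mod 7): 4·t ≡ 0 − 0 = 0 (mod 7).
    The inverse of 4 mod 7 is 2 (since 4·2 = 8 = 1·7 + 1), so t ≡ 2·0 = 0 ≡ 0 (mod 7).
    Then x = 0 + 4·0 = 0, valid modulo lcm(4, 7) = 28: x ≡ 0 (mod 28).
  Combine with x ≡ 2 (mod 11): since gcd(28, 11) = 1, we get a unique residue mod 308.
    Write x = 0 + 28·t and substitute into x ≡ 2 (mod 11): 28·t ≡ 2 − 0 = 2 (mod 11).
    Reduce coefficients mod 11: 6·t ≡ 2 (mod 11).
    The inverse of 6 mod 11 is 2 (since 6·2 = 12 = 1·11 + 1), so t ≡ 2·2 = 4 ≡ 4 (mod 11).
    Then x = 0 + 28·4 = 112, valid modulo lcm(28, 11) = 308: x ≡ 112 (mod 308).
Verify: 112 mod 4 = 0 ✓, 112 mod 7 = 0 ✓, 112 mod 11 = 2 ✓.

x ≡ 112 (mod 308).


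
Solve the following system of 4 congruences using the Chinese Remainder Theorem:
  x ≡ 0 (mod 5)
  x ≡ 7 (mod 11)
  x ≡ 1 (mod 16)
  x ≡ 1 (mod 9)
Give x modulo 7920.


Product of moduli M = 5 · 11 · 16 · 9 = 7920.
Merge one congruence at a time:
  Start: x ≡ 0 (mod 5).
  Combine with x ≡ 7 (mod 11); new modulus lcm = 55.
    Write x = 0 + 5·t and substitute into x ≡ 7 (mod 11): 5·t ≡ 7 − 0 = 7 (mod 11).
    The inverse of 5 mod 11 is 9 (since 5·9 = 45 = 4·11 + 1), so t ≡ 9·7 = 63 ≡ 8 (mod 11).
    Then x = 0 + 5·8 = 40, valid modulo lcm(5, 11) = 55: x ≡ 40 (mod 55).
  Combine with x ≡ 1 (mod 16); new modulus lcm = 880.
    Write x = 40 + 55·t and substitute into x ≡ 1 (mod 16): 55·t ≡ 1 − 40 = -39 (mod 16).
    Reduce coefficients mod 16: 7·t ≡ 9 (mod 16).
    The inverse of 7 mod 16 is 7 (since 7·7 = 49 = 3·16 + 1), so t ≡ 7·9 = 63 ≡ 15 (mod 16).
    Then x = 40 + 55·15 = 865, valid modulo lcm(55, 16) = 880: x ≡ 865 (mod 880).
  Combine with x ≡ 1 (mod 9); new modulus lcm = 7920.
    Write x = 865 + 880·t and substitute into x ≡ 1 (mod 9): 880·t ≡ 1 − 865 = -864 (mod 9).
    Reduce coefficients mod 9: 7·t ≡ 0 (mod 9).
    The inverse of 7 mod 9 is 4 (since 7·4 = 28 = 3·9 + 1), so t ≡ 4·0 = 0 ≡ 0 (mod 9).
    Then x = 865 + 880·0 = 865, valid modulo lcm(880, 9) = 7920: x ≡ 865 (mod 7920).
Verify against each original: 865 mod 5 = 0, 865 mod 11 = 7, 865 mod 16 = 1, 865 mod 9 = 1.

x ≡ 865 (mod 7920).


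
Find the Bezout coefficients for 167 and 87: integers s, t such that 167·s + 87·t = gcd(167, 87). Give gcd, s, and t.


Euclidean algorithm on (167, 87) — divide until remainder is 0:
  167 = 1 · 87 + 80
  87 = 1 · 80 + 7
  80 = 11 · 7 + 3
  7 = 2 · 3 + 1
  3 = 3 · 1 + 0
gcd(167, 87) = 1.
Track Bezout coefficients alongside the remainders: start with r₀ = 167 = a·1 + b·0 (s = 1, t = 0) and r₁ = 87 = a·0 + b·1 (s = 0, t = 1); each new remainder r_{k+1} = r_{k-1} − q_k·r_k inherits s_{k+1} = s_{k-1} − q_k·s_k, t_{k+1} = t_{k-1} − q_k·t_k, so r_k = a·s_k + b·t_k at every step:
  q = 1: r = 80, s = 1 − 1·0 = 1, t = 0 − 1·1 = -1  (check: 167·1 + 87·(-1) = 80)
  q = 1: r = 7, s = 0 − 1·1 = -1, t = 1 − 1·(-1) = 2  (check: 167·(-1) + 87·2 = 7)
  q = 11: r = 3, s = 1 − 11·(-1) = 12, t = -1 − 11·2 = -23  (check: 167·12 + 87·(-23) = 3)
  q = 2: r = 1, s = -1 − 2·12 = -25, t = 2 − 2·(-23) = 48  (check: 167·(-25) + 87·48 = 1)
The row with r = 1 (the gcd) gives the Bezout coefficients s = -25, t = 48.
Result: 167 · (-25) + 87 · (48) = 1.

gcd(167, 87) = 1; s = -25, t = 48 (check: 167·(-25) + 87·48 = 1).
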